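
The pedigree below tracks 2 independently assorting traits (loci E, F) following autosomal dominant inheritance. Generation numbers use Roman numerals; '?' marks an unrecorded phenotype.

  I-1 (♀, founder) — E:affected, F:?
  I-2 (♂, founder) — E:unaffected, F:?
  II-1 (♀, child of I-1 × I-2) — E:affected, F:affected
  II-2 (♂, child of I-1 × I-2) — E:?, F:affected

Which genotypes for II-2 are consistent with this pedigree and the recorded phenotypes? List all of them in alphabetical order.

II-2 ∈ {Ee FF, Ee Ff, ee FF, ee Ff}

E/I-1 aff ·: Ee|EE
E/I-2 un ·: ee
E/II-1 aff I-1×I-2: Ee
E/II-2 ? I-1×I-2: ee|Ee
⇒ E over [I-1,I-2,II-1,II-2]: 3 consistent
F/I-1 ? ·: ff|Ff|FF
F/I-2 ? ·: ff|Ff|FF
F/II-1 aff I-1×I-2: Ff|FF
F/II-2 aff I-1×I-2: Ff|FF
⇒ F over [I-1,I-2,II-1,II-2]: 17 consistent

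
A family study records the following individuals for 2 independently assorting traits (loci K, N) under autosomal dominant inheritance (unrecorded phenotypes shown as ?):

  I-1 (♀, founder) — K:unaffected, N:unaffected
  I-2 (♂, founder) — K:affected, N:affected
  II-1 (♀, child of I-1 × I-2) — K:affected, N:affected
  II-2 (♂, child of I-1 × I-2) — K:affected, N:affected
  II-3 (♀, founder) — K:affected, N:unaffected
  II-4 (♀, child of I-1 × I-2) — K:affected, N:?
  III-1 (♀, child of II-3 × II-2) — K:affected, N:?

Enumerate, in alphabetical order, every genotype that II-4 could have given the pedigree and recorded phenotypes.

II-4 ∈ {Kk Nn, Kk nn}

K/I-1 un ·: kk
K/I-2 aff ·: Kk|KK
K/II-1 aff I-1×I-2: Kk
K/II-2 aff I-1×I-2: Kk
K/II-3 aff ·: Kk|KK
K/II-4 aff I-1×I-2: Kk
K/III-1 aff II-3×II-2: Kk|KK
⇒ K over [I-1,I-2,II-1,II-2,II-3,II-4,III-1]: 8 consistent
N/I-1 un ·: nn
N/I-2 aff ·: Nn|NN
N/II-1 aff I-1×I-2: Nn
N/II-2 aff I-1×I-2: Nn
N/II-3 un ·: nn
N/II-4 ? I-1×I-2: nn|Nn
N/III-1 ? II-3×II-2: nn|Nn
⇒ N over [I-1,I-2,II-1,II-2,II-3,II-4,III-1]: 6 consistent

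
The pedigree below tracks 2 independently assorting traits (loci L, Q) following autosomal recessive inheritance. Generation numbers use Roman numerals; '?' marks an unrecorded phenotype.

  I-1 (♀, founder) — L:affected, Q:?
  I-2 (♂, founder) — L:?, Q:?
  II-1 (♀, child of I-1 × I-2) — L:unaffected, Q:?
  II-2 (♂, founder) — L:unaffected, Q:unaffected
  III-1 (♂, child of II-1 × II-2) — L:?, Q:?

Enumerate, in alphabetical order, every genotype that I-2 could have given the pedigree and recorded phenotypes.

I-2 ∈ {LL QQ, LL Qq, LL qq, Ll QQ, Ll Qq, Ll qq}

L/I-1 aff ·: ll
L/I-2 ? ·: LL|Ll
L/II-1 un I-1×I-2: Ll
L/II-2 un ·: LL|Ll
L/III-1 ? II-1×II-2: LL|Ll|ll
⇒ L over [I-1,I-2,II-1,II-2,III-1]: 10 consistent
Q/I-1 ? ·: QQ|Qq|qq
Q/I-2 ? ·: QQ|Qq|qq
Q/II-1 ? I-1×I-2: QQ|Qq|qq
Q/II-2 un ·: QQ|Qq
Q/III-1 ? II-1×II-2: QQ|Qq|qq
⇒ Q over [I-1,I-2,II-1,II-2,III-1]: 59 consistent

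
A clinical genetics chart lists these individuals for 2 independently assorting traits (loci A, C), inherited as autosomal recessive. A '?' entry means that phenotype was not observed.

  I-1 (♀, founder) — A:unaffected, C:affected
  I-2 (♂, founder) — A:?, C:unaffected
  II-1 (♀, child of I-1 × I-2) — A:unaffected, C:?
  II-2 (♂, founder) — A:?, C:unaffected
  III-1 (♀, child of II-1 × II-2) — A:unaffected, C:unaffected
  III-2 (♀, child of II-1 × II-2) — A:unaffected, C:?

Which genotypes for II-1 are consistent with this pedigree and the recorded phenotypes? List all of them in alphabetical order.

II-1 ∈ {AA Cc, AA cc, Aa Cc, Aa cc}

A/I-1 un ·: AA|Aa
A/I-2 ? ·: AA|Aa|aa
A/II-1 un I-1×I-2: AA|Aa
A/II-2 ? ·: AA|Aa|aa
A/III-1 un II-1×II-2: AA|Aa
A/III-2 un II-1×II-2: AA|Aa
⇒ A over [I-1,I-2,II-1,II-2,III-1,III-2]: 69 consistent
C/I-1 aff ·: cc
C/I-2 un ·: CC|Cc
C/II-1 ? I-1×I-2: Cc|cc
C/II-2 un ·: CC|Cc
C/III-1 un II-1×II-2: CC|Cc
C/III-2 ? II-1×II-2: CC|Cc|cc
⇒ C over [I-1,I-2,II-1,II-2,III-1,III-2]: 23 consistent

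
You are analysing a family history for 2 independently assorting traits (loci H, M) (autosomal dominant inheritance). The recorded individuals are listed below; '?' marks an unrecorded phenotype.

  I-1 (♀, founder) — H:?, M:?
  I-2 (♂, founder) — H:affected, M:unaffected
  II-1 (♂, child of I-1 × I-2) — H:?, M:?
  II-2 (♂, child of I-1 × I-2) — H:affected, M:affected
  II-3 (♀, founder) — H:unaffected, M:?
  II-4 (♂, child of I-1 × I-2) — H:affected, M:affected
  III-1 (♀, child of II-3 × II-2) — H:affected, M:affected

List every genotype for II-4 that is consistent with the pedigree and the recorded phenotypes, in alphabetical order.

H/I-1 ? ·: hh|Hh|HH
H/I-2 aff ·: Hh|HH
H/II-1 ? I-1×I-2: hh|Hh|HH
H/II-2 aff I-1×I-2: Hh|HH
H/II-3 un ·: hh
H/II-4 aff I-1×I-2: Hh|HH
H/III-1 aff II-3×II-2: Hh
⇒ H over [I-1,I-2,II-1,II-2,II-3,II-4,III-1]: 32 consistent
M/I-1 ? ·: Mm|MM
M/I-2 un ·: mm
M/II-1 ? I-1×I-2: mm|Mm
M/II-2 aff I-1×I-2: Mm
M/II-3 ? ·: mm|Mm|MM
M/II-4 aff I-1×I-2: Mm
M/III-1 aff II-3×II-2: Mm|MM
⇒ M over [I-1,I-2,II-1,II-2,II-3,II-4,III-1]: 15 consistent

II-4 ∈ {HH Mm, Hh Mm}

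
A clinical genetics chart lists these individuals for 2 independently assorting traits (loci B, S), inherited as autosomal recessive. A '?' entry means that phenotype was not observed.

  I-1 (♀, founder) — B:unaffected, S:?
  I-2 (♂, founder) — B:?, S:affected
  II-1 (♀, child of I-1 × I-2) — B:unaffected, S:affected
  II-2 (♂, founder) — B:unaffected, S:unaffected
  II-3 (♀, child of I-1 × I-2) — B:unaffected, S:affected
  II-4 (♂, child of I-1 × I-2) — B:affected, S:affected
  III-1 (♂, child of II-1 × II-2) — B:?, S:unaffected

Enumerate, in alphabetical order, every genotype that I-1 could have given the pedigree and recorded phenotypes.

I-1 ∈ {Bb Ss, Bb ss}

B/I-1 un ·: Bb
B/I-2 ? ·: Bb|bb
B/II-1 un I-1×I-2: BB|Bb
B/II-2 un ·: BB|Bb
B/II-3 un I-1×I-2: BB|Bb
B/II-4 aff I-1×I-2: bb
B/III-1 ? II-1×II-2: BB|Bb|bb
⇒ B over [I-1,I-2,II-1,II-2,II-3,II-4,III-1]: 21 consistent
S/I-1 ? ·: Ss|ss
S/I-2 aff ·: ss
S/II-1 aff I-1×I-2: ss
S/II-2 un ·: SS|Ss
S/II-3 aff I-1×I-2: ss
S/II-4 aff I-1×I-2: ss
S/III-1 un II-1×II-2: Ss
⇒ S over [I-1,I-2,II-1,II-2,II-3,II-4,III-1]: 4 consistent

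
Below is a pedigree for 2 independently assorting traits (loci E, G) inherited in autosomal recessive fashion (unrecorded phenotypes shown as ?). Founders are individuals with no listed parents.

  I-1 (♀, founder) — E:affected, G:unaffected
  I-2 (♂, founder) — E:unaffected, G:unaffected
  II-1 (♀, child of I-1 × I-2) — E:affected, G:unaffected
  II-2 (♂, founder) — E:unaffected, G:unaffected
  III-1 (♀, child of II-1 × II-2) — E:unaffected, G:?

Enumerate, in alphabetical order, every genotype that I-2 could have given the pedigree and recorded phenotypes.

E/I-1 aff ·: ee
E/I-2 un ·: Ee
E/II-1 aff I-1×I-2: ee
E/II-2 un ·: EE|Ee
E/III-1 un II-1×II-2: Ee
⇒ E over [I-1,I-2,II-1,II-2,III-1]: 2 consistent
G/I-1 un ·: GG|Gg
G/I-2 un ·: GG|Gg
G/II-1 un I-1×I-2: GG|Gg
G/II-2 un ·: GG|Gg
G/III-1 ? II-1×II-2: GG|Gg|gg
⇒ G over [I-1,I-2,II-1,II-2,III-1]: 27 consistent

I-2 ∈ {Ee GG, Ee Gg}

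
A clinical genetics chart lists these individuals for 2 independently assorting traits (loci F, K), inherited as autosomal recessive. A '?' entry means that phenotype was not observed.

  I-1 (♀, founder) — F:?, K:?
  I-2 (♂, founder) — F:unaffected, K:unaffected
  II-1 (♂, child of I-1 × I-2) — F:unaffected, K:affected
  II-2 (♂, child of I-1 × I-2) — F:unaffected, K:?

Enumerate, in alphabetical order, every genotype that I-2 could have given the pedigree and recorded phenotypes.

I-2 ∈ {FF Kk, Ff Kk}

F/I-1 ? ·: FF|Ff|ff
F/I-2 un ·: FF|Ff
F/II-1 un I-1×I-2: FF|Ff
F/II-2 un I-1×I-2: FF|Ff
⇒ F over [I-1,I-2,II-1,II-2]: 15 consistent
K/I-1 ? ·: Kk|kk
K/I-2 un ·: Kk
K/II-1 aff I-1×I-2: kk
K/II-2 ? I-1×I-2: KK|Kk|kk
⇒ K over [I-1,I-2,II-1,II-2]: 5 consistent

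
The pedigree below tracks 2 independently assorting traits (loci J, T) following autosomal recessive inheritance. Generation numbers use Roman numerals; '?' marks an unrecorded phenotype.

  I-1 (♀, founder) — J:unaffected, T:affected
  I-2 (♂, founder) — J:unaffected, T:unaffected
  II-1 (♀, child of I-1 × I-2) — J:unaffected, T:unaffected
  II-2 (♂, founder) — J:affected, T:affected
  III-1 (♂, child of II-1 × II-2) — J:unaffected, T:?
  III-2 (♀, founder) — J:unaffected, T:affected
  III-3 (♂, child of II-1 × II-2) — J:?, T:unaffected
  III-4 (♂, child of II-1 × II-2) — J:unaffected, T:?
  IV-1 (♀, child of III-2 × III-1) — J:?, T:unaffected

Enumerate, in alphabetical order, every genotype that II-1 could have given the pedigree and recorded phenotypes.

J/I-1 un ·: JJ|Jj
J/I-2 un ·: JJ|Jj
J/II-1 un I-1×I-2: JJ|Jj
J/II-2 aff ·: jj
J/III-1 un II-1×II-2: Jj
J/III-2 un ·: JJ|Jj
J/III-3 ? II-1×II-2: Jj|jj
J/III-4 un II-1×II-2: Jj
J/IV-1 ? III-2×III-1: JJ|Jj|jj
⇒ J over [I-1,I-2,II-1,II-2,III-1,III-2,III-3,III-4,IV-1]: 50 consistent
T/I-1 aff ·: tt
T/I-2 un ·: TT|Tt
T/II-1 un I-1×I-2: Tt
T/II-2 aff ·: tt
T/III-1 ? II-1×II-2: Tt
T/III-2 aff ·: tt
T/III-3 un II-1×II-2: Tt
T/III-4 ? II-1×II-2: Tt|tt
T/IV-1 un III-2×III-1: Tt
⇒ T over [I-1,I-2,II-1,II-2,III-1,III-2,III-3,III-4,IV-1]: 4 consistent

II-1 ∈ {JJ Tt, Jj Tt}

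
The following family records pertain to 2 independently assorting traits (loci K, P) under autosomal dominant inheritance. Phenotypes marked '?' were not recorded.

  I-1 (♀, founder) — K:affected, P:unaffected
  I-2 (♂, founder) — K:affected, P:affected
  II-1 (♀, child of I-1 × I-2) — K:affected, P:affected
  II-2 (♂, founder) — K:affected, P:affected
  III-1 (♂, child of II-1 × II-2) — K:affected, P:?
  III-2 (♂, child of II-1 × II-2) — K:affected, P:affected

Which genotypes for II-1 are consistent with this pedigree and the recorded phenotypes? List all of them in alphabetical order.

II-1 ∈ {KK Pp, Kk Pp}

K/I-1 aff ·: Kk|KK
K/I-2 aff ·: Kk|KK
K/II-1 aff I-1×I-2: Kk|KK
K/II-2 aff ·: Kk|KK
K/III-1 aff II-1×II-2: Kk|KK
K/III-2 aff II-1×II-2: Kk|KK
⇒ K over [I-1,I-2,II-1,II-2,III-1,III-2]: 44 consistent
P/I-1 un ·: pp
P/I-2 aff ·: Pp|PP
P/II-1 aff I-1×I-2: Pp
P/II-2 aff ·: Pp|PP
P/III-1 ? II-1×II-2: pp|Pp|PP
P/III-2 aff II-1×II-2: Pp|PP
⇒ P over [I-1,I-2,II-1,II-2,III-1,III-2]: 20 consistent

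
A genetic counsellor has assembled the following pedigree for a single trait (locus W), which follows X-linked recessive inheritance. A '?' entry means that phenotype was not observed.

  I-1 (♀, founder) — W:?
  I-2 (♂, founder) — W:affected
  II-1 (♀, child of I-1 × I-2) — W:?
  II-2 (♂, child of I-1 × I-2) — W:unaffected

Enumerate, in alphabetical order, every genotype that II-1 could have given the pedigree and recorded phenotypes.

II-1 ∈ {X^WX^w, X^wX^w}

W/I-1 ? ·: X^WX^W|X^WX^w
W/I-2 aff ·: X^wY
W/II-1 ? I-1×I-2: X^WX^w|X^wX^w
W/II-2 un I-1×I-2: X^WY
⇒ W over [I-1,I-2,II-1,II-2]: 3 consistent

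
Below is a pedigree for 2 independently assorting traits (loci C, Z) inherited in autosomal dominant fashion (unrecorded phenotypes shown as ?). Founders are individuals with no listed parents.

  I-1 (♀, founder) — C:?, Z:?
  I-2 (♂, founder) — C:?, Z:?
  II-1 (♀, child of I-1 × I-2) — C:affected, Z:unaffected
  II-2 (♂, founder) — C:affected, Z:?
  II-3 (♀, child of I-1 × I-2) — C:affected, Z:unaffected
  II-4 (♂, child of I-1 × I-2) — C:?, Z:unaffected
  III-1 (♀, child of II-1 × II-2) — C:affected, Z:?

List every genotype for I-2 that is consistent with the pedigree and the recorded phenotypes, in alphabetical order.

C/I-1 ? ·: cc|Cc|CC
C/I-2 ? ·: cc|Cc|CC
C/II-1 aff I-1×I-2: Cc|CC
C/II-2 aff ·: Cc|CC
C/II-3 aff I-1×I-2: Cc|CC
C/II-4 ? I-1×I-2: cc|Cc|CC
C/III-1 aff II-1×II-2: Cc|CC
⇒ C over [I-1,I-2,II-1,II-2,II-3,II-4,III-1]: 125 consistent
Z/I-1 ? ·: zz|Zz
Z/I-2 ? ·: zz|Zz
Z/II-1 un I-1×I-2: zz
Z/II-2 ? ·: zz|Zz|ZZ
Z/II-3 un I-1×I-2: zz
Z/II-4 un I-1×I-2: zz
Z/III-1 ? II-1×II-2: zz|Zz
⇒ Z over [I-1,I-2,II-1,II-2,II-3,II-4,III-1]: 16 consistent

I-2 ∈ {CC Zz, CC zz, Cc Zz, Cc zz, cc Zz, cc zz}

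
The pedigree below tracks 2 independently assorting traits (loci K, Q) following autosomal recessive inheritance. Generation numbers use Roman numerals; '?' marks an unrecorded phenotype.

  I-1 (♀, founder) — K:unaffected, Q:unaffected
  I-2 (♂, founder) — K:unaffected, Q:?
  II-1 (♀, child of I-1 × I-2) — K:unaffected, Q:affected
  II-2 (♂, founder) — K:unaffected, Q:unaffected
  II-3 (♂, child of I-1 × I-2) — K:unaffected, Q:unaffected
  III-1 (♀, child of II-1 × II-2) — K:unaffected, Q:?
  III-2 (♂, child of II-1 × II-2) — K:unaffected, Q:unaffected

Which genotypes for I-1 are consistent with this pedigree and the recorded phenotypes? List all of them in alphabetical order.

I-1 ∈ {KK Qq, Kk Qq}

K/I-1 un ·: KK|Kk
K/I-2 un ·: KK|Kk
K/II-1 un I-1×I-2: KK|Kk
K/II-2 un ·: KK|Kk
K/II-3 un I-1×I-2: KK|Kk
K/III-1 un II-1×II-2: KK|Kk
K/III-2 un II-1×II-2: KK|Kk
⇒ K over [I-1,I-2,II-1,II-2,II-3,III-1,III-2]: 83 consistent
Q/I-1 un ·: Qq
Q/I-2 ? ·: Qq|qq
Q/II-1 aff I-1×I-2: qq
Q/II-2 un ·: QQ|Qq
Q/II-3 un I-1×I-2: QQ|Qq
Q/III-1 ? II-1×II-2: Qq|qq
Q/III-2 un II-1×II-2: Qq
⇒ Q over [I-1,I-2,II-1,II-2,II-3,III-1,III-2]: 9 consistent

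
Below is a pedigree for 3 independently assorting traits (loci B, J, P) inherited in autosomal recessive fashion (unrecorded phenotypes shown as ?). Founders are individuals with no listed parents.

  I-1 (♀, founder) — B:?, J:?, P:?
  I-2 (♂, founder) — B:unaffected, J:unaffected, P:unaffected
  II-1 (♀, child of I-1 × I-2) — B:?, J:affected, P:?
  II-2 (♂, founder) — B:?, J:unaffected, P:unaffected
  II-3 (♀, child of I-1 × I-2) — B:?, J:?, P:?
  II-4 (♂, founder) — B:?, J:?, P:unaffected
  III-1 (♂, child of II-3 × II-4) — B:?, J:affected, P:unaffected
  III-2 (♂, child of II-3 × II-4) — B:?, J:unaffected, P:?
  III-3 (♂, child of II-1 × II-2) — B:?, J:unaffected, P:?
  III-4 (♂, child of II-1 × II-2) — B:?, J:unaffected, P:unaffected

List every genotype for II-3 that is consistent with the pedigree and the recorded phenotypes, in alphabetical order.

B/I-1 ? ·: BB|Bb|bb
B/I-2 un ·: BB|Bb
B/II-1 ? I-1×I-2: BB|Bb|bb
B/II-2 ? ·: BB|Bb|bb
B/II-3 ? I-1×I-2: BB|Bb|bb
B/II-4 ? ·: BB|Bb|bb
B/III-1 ? II-3×II-4: BB|Bb|bb
B/III-2 ? II-3×II-4: BB|Bb|bb
B/III-3 ? II-1×II-2: BB|Bb|bb
B/III-4 ? II-1×II-2: BB|Bb|bb
⇒ B over [I-1,I-2,II-1,II-2,II-3,II-4,III-1,III-2,III-3,III-4]: 2753 consistent
J/I-1 ? ·: Jj|jj
J/I-2 un ·: Jj
J/II-1 aff I-1×I-2: jj
J/II-2 un ·: JJ|Jj
J/II-3 ? I-1×I-2: Jj|jj
J/II-4 ? ·: Jj|jj
J/III-1 aff II-3×II-4: jj
J/III-2 un II-3×II-4: JJ|Jj
J/III-3 un II-1×II-2: Jj
J/III-4 un II-1×II-2: Jj
⇒ J over [I-1,I-2,II-1,II-2,II-3,II-4,III-1,III-2,III-3,III-4]: 16 consistent
P/I-1 ? ·: PP|Pp|pp
P/I-2 un ·: PP|Pp
P/II-1 ? I-1×I-2: PP|Pp|pp
P/II-2 un ·: PP|Pp
P/II-3 ? I-1×I-2: PP|Pp|pp
P/II-4 un ·: PP|Pp
P/III-1 un II-3×II-4: PP|Pp
P/III-2 ? II-3×II-4: PP|Pp|pp
P/III-3 ? II-1×II-2: PP|Pp|pp
P/III-4 un II-1×II-2: PP|Pp
⇒ P over [I-1,I-2,II-1,II-2,II-3,II-4,III-1,III-2,III-3,III-4]: 1068 consistent

II-3 ∈ {BB Jj PP, BB Jj Pp, BB Jj pp, BB jj PP, BB jj Pp, BB jj pp, Bb Jj PP, Bb Jj Pp, Bb Jj pp, Bb jj PP, Bb jj Pp, Bb jj pp, bb Jj PP, bb Jj Pp, bb Jj pp, bb jj PP, bb jj Pp, bb jj pp}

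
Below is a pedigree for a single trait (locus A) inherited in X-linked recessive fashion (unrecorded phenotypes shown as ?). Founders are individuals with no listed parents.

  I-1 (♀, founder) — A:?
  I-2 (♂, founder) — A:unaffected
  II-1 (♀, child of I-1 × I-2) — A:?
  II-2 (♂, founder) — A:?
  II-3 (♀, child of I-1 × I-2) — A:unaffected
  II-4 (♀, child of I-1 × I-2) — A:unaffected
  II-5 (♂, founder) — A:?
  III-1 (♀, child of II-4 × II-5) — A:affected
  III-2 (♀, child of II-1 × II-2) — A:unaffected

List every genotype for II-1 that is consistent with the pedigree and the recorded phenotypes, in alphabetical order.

A/I-1 ? ·: X^AX^a|X^aX^a
A/I-2 un ·: X^AY
A/II-1 ? I-1×I-2: X^AX^A|X^AX^a
A/II-2 ? ·: X^AY|X^aY
A/II-3 un I-1×I-2: X^AX^A|X^AX^a
A/II-4 un I-1×I-2: X^AX^a
A/II-5 ? ·: X^aY
A/III-1 aff II-4×II-5: X^aX^a
A/III-2 un II-1×II-2: X^AX^A|X^AX^a
⇒ A over [I-1,I-2,II-1,II-2,II-3,II-4,II-5,III-1,III-2]: 13 consistent

II-1 ∈ {X^AX^A, X^AX^a}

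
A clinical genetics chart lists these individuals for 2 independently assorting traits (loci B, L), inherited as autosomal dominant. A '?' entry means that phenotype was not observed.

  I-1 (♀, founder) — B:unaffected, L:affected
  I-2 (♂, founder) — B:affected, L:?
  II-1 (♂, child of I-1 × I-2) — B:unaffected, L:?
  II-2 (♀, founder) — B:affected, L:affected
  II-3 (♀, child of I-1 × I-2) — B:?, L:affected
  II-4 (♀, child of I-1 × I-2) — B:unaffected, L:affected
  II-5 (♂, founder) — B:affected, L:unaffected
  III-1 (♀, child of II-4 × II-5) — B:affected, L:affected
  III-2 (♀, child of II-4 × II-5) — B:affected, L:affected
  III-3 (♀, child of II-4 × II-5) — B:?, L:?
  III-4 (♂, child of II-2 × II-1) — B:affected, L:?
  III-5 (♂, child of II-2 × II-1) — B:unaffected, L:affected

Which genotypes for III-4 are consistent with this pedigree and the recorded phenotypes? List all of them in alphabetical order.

B/I-1 un ·: bb
B/I-2 aff ·: Bb
B/II-1 un I-1×I-2: bb
B/II-2 aff ·: Bb
B/II-3 ? I-1×I-2: bb|Bb
B/II-4 un I-1×I-2: bb
B/II-5 aff ·: Bb|BB
B/III-1 aff II-4×II-5: Bb
B/III-2 aff II-4×II-5: Bb
B/III-3 ? II-4×II-5: bb|Bb
B/III-4 aff II-2×II-1: Bb
B/III-5 un II-2×II-1: bb
⇒ B over [I-1,I-2,II-1,II-2,II-3,II-4,II-5,III-1,III-2,III-3,III-4,III-5]: 6 consistent
L/I-1 aff ·: Ll|LL
L/I-2 ? ·: ll|Ll|LL
L/II-1 ? I-1×I-2: ll|Ll|LL
L/II-2 aff ·: Ll|LL
L/II-3 aff I-1×I-2: Ll|LL
L/II-4 aff I-1×I-2: Ll|LL
L/II-5 un ·: ll
L/III-1 aff II-4×II-5: Ll
L/III-2 aff II-4×II-5: Ll
L/III-3 ? II-4×II-5: ll|Ll
L/III-4 ? II-2×II-1: ll|Ll|LL
L/III-5 aff II-2×II-1: Ll|LL
⇒ L over [I-1,I-2,II-1,II-2,II-3,II-4,II-5,III-1,III-2,III-3,III-4,III-5]: 339 consistent

III-4 ∈ {Bb LL, Bb Ll, Bb ll}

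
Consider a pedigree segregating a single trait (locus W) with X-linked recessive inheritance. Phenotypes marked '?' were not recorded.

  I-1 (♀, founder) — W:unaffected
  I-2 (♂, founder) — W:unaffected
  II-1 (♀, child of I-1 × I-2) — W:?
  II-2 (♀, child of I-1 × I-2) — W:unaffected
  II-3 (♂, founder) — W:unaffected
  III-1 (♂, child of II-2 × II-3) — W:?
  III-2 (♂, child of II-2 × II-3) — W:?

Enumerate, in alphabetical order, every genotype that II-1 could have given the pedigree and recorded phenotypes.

II-1 ∈ {X^WX^W, X^WX^w}

W/I-1 un ·: X^WX^W|X^WX^w
W/I-2 un ·: X^WY
W/II-1 ? I-1×I-2: X^WX^W|X^WX^w
W/II-2 un I-1×I-2: X^WX^W|X^WX^w
W/II-3 un ·: X^WY
W/III-1 ? II-2×II-3: X^WY|X^wY
W/III-2 ? II-2×II-3: X^WY|X^wY
⇒ W over [I-1,I-2,II-1,II-2,II-3,III-1,III-2]: 11 consistent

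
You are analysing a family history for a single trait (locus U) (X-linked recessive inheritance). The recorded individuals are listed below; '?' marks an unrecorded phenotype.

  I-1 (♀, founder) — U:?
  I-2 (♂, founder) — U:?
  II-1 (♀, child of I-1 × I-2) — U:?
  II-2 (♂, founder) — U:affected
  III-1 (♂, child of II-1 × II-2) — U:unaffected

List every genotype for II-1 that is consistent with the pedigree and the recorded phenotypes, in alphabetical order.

II-1 ∈ {X^UX^U, X^UX^u}

U/I-1 ? ·: X^UX^U|X^UX^u|X^uX^u
U/I-2 ? ·: X^UY|X^uY
U/II-1 ? I-1×I-2: X^UX^U|X^UX^u
U/II-2 aff ·: X^uY
U/III-1 un II-1×II-2: X^UY
⇒ U over [I-1,I-2,II-1,II-2,III-1]: 6 consistent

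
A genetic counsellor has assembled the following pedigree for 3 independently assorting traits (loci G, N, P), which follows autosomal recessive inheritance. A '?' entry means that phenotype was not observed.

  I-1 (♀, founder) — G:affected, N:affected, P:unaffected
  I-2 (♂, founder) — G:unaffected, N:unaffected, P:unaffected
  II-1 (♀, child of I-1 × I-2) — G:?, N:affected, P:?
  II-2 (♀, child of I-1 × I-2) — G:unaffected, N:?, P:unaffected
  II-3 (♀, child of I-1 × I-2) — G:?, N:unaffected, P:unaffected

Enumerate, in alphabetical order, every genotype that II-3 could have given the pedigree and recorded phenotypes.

II-3 ∈ {Gg Nn PP, Gg Nn Pp, gg Nn PP, gg Nn Pp}

G/I-1 aff ·: gg
G/I-2 un ·: GG|Gg
G/II-1 ? I-1×I-2: Gg|gg
G/II-2 un I-1×I-2: Gg
G/II-3 ? I-1×I-2: Gg|gg
⇒ G over [I-1,I-2,II-1,II-2,II-3]: 5 consistent
N/I-1 aff ·: nn
N/I-2 un ·: Nn
N/II-1 aff I-1×I-2: nn
N/II-2 ? I-1×I-2: Nn|nn
N/II-3 un I-1×I-2: Nn
⇒ N over [I-1,I-2,II-1,II-2,II-3]: 2 consistent
P/I-1 un ·: PP|Pp
P/I-2 un ·: PP|Pp
P/II-1 ? I-1×I-2: PP|Pp|pp
P/II-2 un I-1×I-2: PP|Pp
P/II-3 un I-1×I-2: PP|Pp
⇒ P over [I-1,I-2,II-1,II-2,II-3]: 29 consistent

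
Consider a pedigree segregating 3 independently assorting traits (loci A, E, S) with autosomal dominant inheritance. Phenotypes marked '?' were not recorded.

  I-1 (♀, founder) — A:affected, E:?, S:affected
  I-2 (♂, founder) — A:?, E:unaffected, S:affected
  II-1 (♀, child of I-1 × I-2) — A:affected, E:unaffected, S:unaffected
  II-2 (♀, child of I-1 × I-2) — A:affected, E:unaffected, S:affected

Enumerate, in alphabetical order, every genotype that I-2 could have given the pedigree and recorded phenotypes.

I-2 ∈ {AA ee Ss, Aa ee Ss, aa ee Ss}

A/I-1 aff ·: Aa|AA
A/I-2 ? ·: aa|Aa|AA
A/II-1 aff I-1×I-2: Aa|AA
A/II-2 aff I-1×I-2: Aa|AA
⇒ A over [I-1,I-2,II-1,II-2]: 15 consistent
E/I-1 ? ·: ee|Ee
E/I-2 un ·: ee
E/II-1 un I-1×I-2: ee
E/II-2 un I-1×I-2: ee
⇒ E over [I-1,I-2,II-1,II-2]: 2 consistent
S/I-1 aff ·: Ss
S/I-2 aff ·: Ss
S/II-1 un I-1×I-2: ss
S/II-2 aff I-1×I-2: Ss|SS
⇒ S over [I-1,I-2,II-1,II-2]: 2 consistent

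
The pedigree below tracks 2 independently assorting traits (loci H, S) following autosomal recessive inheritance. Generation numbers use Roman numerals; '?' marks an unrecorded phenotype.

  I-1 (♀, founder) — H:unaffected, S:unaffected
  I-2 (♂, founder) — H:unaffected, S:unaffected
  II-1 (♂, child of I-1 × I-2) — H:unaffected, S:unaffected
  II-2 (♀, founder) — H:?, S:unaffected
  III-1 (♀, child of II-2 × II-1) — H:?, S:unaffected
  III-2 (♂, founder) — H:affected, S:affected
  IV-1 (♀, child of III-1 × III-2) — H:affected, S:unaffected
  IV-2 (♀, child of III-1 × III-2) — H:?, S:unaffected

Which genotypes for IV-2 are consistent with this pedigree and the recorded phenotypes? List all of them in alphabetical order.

IV-2 ∈ {Hh Ss, hh Ss}

H/I-1 un ·: HH|Hh
H/I-2 un ·: HH|Hh
H/II-1 un I-1×I-2: HH|Hh
H/II-2 ? ·: HH|Hh|hh
H/III-1 ? II-2×II-1: Hh|hh
H/III-2 aff ·: hh
H/IV-1 aff III-1×III-2: hh
H/IV-2 ? III-1×III-2: Hh|hh
⇒ H over [I-1,I-2,II-1,II-2,III-1,III-2,IV-1,IV-2]: 40 consistent
S/I-1 un ·: SS|Ss
S/I-2 un ·: SS|Ss
S/II-1 un I-1×I-2: SS|Ss
S/II-2 un ·: SS|Ss
S/III-1 un II-2×II-1: SS|Ss
S/III-2 aff ·: ss
S/IV-1 un III-1×III-2: Ss
S/IV-2 un III-1×III-2: Ss
⇒ S over [I-1,I-2,II-1,II-2,III-1,III-2,IV-1,IV-2]: 24 consistent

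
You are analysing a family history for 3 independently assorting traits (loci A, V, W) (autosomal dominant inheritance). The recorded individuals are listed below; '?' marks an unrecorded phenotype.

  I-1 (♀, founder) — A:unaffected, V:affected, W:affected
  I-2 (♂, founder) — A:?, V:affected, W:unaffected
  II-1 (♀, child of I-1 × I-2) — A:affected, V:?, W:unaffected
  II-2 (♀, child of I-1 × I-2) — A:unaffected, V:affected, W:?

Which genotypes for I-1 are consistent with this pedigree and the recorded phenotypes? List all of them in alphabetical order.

A/I-1 un ·: aa
A/I-2 ? ·: Aa
A/II-1 aff I-1×I-2: Aa
A/II-2 un I-1×I-2: aa
⇒ A over [I-1,I-2,II-1,II-2]: 1 consistent
V/I-1 aff ·: Vv|VV
V/I-2 aff ·: Vv|VV
V/II-1 ? I-1×I-2: vv|Vv|VV
V/II-2 aff I-1×I-2: Vv|VV
⇒ V over [I-1,I-2,II-1,II-2]: 15 consistent
W/I-1 aff ·: Ww
W/I-2 un ·: ww
W/II-1 un I-1×I-2: ww
W/II-2 ? I-1×I-2: ww|Ww
⇒ W over [I-1,I-2,II-1,II-2]: 2 consistent

I-1 ∈ {aa VV Ww, aa Vv Ww}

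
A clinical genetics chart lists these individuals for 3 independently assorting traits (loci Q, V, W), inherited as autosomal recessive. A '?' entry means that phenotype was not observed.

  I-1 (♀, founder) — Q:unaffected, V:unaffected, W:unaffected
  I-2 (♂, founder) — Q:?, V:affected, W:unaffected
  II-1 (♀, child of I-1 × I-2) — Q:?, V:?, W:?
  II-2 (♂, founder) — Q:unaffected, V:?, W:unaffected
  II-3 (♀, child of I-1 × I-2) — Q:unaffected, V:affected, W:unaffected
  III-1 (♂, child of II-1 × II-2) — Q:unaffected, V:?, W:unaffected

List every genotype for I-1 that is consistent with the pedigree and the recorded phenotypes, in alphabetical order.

I-1 ∈ {QQ Vv WW, QQ Vv Ww, Qq Vv WW, Qq Vv Ww}

Q/I-1 un ·: QQ|Qq
Q/I-2 ? ·: QQ|Qq|qq
Q/II-1 ? I-1×I-2: QQ|Qq|qq
Q/II-2 un ·: QQ|Qq
Q/II-3 un I-1×I-2: QQ|Qq
Q/III-1 un II-1×II-2: QQ|Qq
⇒ Q over [I-1,I-2,II-1,II-2,II-3,III-1]: 59 consistent
V/I-1 un ·: Vv
V/I-2 aff ·: vv
V/II-1 ? I-1×I-2: Vv|vv
V/II-2 ? ·: VV|Vv|vv
V/II-3 aff I-1×I-2: vv
V/III-1 ? II-1×II-2: VV|Vv|vv
⇒ V over [I-1,I-2,II-1,II-2,II-3,III-1]: 11 consistent
W/I-1 un ·: WW|Ww
W/I-2 un ·: WW|Ww
W/II-1 ? I-1×I-2: WW|Ww|ww
W/II-2 un ·: WW|Ww
W/II-3 un I-1×I-2: WW|Ww
W/III-1 un II-1×II-2: WW|Ww
⇒ W over [I-1,I-2,II-1,II-2,II-3,III-1]: 49 consistent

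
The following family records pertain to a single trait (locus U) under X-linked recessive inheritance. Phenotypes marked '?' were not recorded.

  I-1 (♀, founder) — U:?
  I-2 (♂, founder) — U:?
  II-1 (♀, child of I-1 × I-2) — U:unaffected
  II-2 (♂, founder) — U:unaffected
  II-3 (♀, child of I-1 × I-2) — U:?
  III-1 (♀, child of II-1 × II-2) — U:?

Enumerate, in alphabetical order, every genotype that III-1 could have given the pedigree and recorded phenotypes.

U/I-1 ? ·: X^UX^U|X^UX^u|X^uX^u
U/I-2 ? ·: X^UY|X^uY
U/II-1 un I-1×I-2: X^UX^U|X^UX^u
U/II-2 un ·: X^UY
U/II-3 ? I-1×I-2: X^UX^U|X^UX^u|X^uX^u
U/III-1 ? II-1×II-2: X^UX^U|X^UX^u
⇒ U over [I-1,I-2,II-1,II-2,II-3,III-1]: 15 consistent

III-1 ∈ {X^UX^U, X^UX^u}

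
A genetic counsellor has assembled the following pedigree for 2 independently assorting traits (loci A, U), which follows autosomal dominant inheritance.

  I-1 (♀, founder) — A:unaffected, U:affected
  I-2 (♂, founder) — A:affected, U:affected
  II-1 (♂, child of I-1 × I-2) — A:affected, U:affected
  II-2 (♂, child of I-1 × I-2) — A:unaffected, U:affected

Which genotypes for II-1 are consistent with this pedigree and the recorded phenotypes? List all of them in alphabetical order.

A/I-1 un ·: aa
A/I-2 aff ·: Aa
A/II-1 aff I-1×I-2: Aa
A/II-2 un I-1×I-2: aa
⇒ A over [I-1,I-2,II-1,II-2]: 1 consistent
U/I-1 aff ·: Uu|UU
U/I-2 aff ·: Uu|UU
U/II-1 aff I-1×I-2: Uu|UU
U/II-2 aff I-1×I-2: Uu|UU
⇒ U over [I-1,I-2,II-1,II-2]: 13 consistent

II-1 ∈ {Aa UU, Aa Uu}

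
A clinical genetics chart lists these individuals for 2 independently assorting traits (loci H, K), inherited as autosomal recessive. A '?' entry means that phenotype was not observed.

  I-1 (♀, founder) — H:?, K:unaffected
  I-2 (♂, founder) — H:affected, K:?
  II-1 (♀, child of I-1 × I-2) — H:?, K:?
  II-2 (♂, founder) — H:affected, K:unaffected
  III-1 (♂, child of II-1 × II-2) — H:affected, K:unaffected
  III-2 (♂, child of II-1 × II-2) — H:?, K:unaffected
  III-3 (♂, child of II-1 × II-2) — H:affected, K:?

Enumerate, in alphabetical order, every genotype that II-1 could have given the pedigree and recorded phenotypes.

II-1 ∈ {Hh KK, Hh Kk, Hh kk, hh KK, hh Kk, hh kk}

H/I-1 ? ·: HH|Hh|hh
H/I-2 aff ·: hh
H/II-1 ? I-1×I-2: Hh|hh
H/II-2 aff ·: hh
H/III-1 aff II-1×II-2: hh
H/III-2 ? II-1×II-2: Hh|hh
H/III-3 aff II-1×II-2: hh
⇒ H over [I-1,I-2,II-1,II-2,III-1,III-2,III-3]: 6 consistent
K/I-1 un ·: KK|Kk
K/I-2 ? ·: KK|Kk|kk
K/II-1 ? I-1×I-2: KK|Kk|kk
K/II-2 un ·: KK|Kk
K/III-1 un II-1×II-2: KK|Kk
K/III-2 un II-1×II-2: KK|Kk
K/III-3 ? II-1×II-2: KK|Kk|kk
⇒ K over [I-1,I-2,II-1,II-2,III-1,III-2,III-3]: 142 consistent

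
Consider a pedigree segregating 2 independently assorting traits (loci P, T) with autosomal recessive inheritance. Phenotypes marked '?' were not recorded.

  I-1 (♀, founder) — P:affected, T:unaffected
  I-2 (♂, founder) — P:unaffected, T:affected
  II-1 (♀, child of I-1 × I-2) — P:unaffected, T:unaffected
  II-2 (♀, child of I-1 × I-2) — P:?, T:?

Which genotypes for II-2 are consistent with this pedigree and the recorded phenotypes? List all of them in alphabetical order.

P/I-1 aff ·: pp
P/I-2 un ·: PP|Pp
P/II-1 un I-1×I-2: Pp
P/II-2 ? I-1×I-2: Pp|pp
⇒ P over [I-1,I-2,II-1,II-2]: 3 consistent
T/I-1 un ·: TT|Tt
T/I-2 aff ·: tt
T/II-1 un I-1×I-2: Tt
T/II-2 ? I-1×I-2: Tt|tt
⇒ T over [I-1,I-2,II-1,II-2]: 3 consistent

II-2 ∈ {Pp Tt, Pp tt, pp Tt, pp tt}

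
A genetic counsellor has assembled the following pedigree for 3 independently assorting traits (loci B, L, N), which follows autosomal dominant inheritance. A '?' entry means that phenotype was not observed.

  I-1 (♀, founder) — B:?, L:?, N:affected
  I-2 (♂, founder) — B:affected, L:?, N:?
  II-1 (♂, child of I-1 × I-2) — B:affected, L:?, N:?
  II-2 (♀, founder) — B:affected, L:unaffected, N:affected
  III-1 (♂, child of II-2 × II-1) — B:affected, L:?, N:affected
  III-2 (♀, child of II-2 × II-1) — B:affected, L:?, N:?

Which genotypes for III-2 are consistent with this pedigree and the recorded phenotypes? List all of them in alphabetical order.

III-2 ∈ {BB Ll NN, BB Ll Nn, BB Ll nn, BB ll NN, BB ll Nn, BB ll nn, Bb Ll NN, Bb Ll Nn, Bb Ll nn, Bb ll NN, Bb ll Nn, Bb ll nn}

B/I-1 ? ·: bb|Bb|BB
B/I-2 aff ·: Bb|BB
B/II-1 aff I-1×I-2: Bb|BB
B/II-2 aff ·: Bb|BB
B/III-1 aff II-2×II-1: Bb|BB
B/III-2 aff II-2×II-1: Bb|BB
⇒ B over [I-1,I-2,II-1,II-2,III-1,III-2]: 60 consistent
L/I-1 ? ·: ll|Ll|LL
L/I-2 ? ·: ll|Ll|LL
L/II-1 ? I-1×I-2: ll|Ll|LL
L/II-2 un ·: ll
L/III-1 ? II-2×II-1: ll|Ll
L/III-2 ? II-2×II-1: ll|Ll
⇒ L over [I-1,I-2,II-1,II-2,III-1,III-2]: 36 consistent
N/I-1 aff ·: Nn|NN
N/I-2 ? ·: nn|Nn|NN
N/II-1 ? I-1×I-2: nn|Nn|NN
N/II-2 aff ·: Nn|NN
N/III-1 aff II-2×II-1: Nn|NN
N/III-2 ? II-2×II-1: nn|Nn|NN
⇒ N over [I-1,I-2,II-1,II-2,III-1,III-2]: 76 consistent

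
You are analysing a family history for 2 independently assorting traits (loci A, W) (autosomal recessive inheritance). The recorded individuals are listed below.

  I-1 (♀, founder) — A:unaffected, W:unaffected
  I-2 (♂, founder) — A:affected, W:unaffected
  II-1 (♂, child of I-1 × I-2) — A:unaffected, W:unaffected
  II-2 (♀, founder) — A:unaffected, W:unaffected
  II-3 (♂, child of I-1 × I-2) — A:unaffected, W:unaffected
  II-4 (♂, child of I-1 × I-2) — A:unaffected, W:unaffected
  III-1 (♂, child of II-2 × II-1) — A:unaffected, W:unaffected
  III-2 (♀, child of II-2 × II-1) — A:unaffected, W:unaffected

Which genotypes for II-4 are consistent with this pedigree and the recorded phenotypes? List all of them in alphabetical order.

A/I-1 un ·: AA|Aa
A/I-2 aff ·: aa
A/II-1 un I-1×I-2: Aa
A/II-2 un ·: AA|Aa
A/II-3 un I-1×I-2: Aa
A/II-4 un I-1×I-2: Aa
A/III-1 un II-2×II-1: AA|Aa
A/III-2 un II-2×II-1: AA|Aa
⇒ A over [I-1,I-2,II-1,II-2,II-3,II-4,III-1,III-2]: 16 consistent
W/I-1 un ·: WW|Ww
W/I-2 un ·: WW|Ww
W/II-1 un I-1×I-2: WW|Ww
W/II-2 un ·: WW|Ww
W/II-3 un I-1×I-2: WW|Ww
W/II-4 un I-1×I-2: WW|Ww
W/III-1 un II-2×II-1: WW|Ww
W/III-2 un II-2×II-1: WW|Ww
⇒ W over [I-1,I-2,II-1,II-2,II-3,II-4,III-1,III-2]: 161 consistent

II-4 ∈ {Aa WW, Aa Ww}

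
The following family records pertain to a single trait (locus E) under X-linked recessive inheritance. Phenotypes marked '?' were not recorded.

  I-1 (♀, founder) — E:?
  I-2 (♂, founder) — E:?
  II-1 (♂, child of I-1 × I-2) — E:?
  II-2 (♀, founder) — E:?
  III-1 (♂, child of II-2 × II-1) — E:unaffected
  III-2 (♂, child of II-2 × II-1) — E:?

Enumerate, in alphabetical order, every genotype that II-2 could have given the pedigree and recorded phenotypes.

II-2 ∈ {X^EX^E, X^EX^e}

E/I-1 ? ·: X^EX^E|X^EX^e|X^eX^e
E/I-2 ? ·: X^EY|X^eY
E/II-1 ? I-1×I-2: X^EY|X^eY
E/II-2 ? ·: X^EX^E|X^EX^e
E/III-1 un II-2×II-1: X^EY
E/III-2 ? II-2×II-1: X^EY|X^eY
⇒ E over [I-1,I-2,II-1,II-2,III-1,III-2]: 24 consistent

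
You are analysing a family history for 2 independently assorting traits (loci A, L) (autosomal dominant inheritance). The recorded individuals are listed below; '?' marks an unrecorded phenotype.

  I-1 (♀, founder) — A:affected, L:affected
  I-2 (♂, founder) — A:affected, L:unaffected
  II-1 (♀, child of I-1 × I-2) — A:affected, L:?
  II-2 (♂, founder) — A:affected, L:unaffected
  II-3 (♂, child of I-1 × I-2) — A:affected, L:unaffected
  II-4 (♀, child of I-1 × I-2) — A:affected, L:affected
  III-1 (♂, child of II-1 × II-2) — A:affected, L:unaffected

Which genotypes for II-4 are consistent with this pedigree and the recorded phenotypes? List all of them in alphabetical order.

II-4 ∈ {AA Ll, Aa Ll}

A/I-1 aff ·: Aa|AA
A/I-2 aff ·: Aa|AA
A/II-1 aff I-1×I-2: Aa|AA
A/II-2 aff ·: Aa|AA
A/II-3 aff I-1×I-2: Aa|AA
A/II-4 aff I-1×I-2: Aa|AA
A/III-1 aff II-1×II-2: Aa|AA
⇒ A over [I-1,I-2,II-1,II-2,II-3,II-4,III-1]: 87 consistent
L/I-1 aff ·: Ll
L/I-2 un ·: ll
L/II-1 ? I-1×I-2: ll|Ll
L/II-2 un ·: ll
L/II-3 un I-1×I-2: ll
L/II-4 aff I-1×I-2: Ll
L/III-1 un II-1×II-2: ll
⇒ L over [I-1,I-2,II-1,II-2,II-3,II-4,III-1]: 2 consistent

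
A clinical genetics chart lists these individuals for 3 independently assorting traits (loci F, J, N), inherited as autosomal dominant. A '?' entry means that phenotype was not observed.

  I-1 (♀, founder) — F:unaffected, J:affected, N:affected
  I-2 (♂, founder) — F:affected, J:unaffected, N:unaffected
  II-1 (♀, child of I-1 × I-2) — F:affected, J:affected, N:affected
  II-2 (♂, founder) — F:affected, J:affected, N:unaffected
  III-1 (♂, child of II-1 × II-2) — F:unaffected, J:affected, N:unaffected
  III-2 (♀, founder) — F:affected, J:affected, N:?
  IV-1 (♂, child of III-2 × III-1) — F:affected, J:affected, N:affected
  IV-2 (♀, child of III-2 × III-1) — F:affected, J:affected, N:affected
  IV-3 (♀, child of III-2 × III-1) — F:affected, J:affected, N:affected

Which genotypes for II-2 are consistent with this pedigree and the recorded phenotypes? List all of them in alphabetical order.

II-2 ∈ {Ff JJ nn, Ff Jj nn}

F/I-1 un ·: ff
F/I-2 aff ·: Ff|FF
F/II-1 aff I-1×I-2: Ff
F/II-2 aff ·: Ff
F/III-1 un II-1×II-2: ff
F/III-2 aff ·: Ff|FF
F/IV-1 aff III-2×III-1: Ff
F/IV-2 aff III-2×III-1: Ff
F/IV-3 aff III-2×III-1: Ff
⇒ F over [I-1,I-2,II-1,II-2,III-1,III-2,IV-1,IV-2,IV-3]: 4 consistent
J/I-1 aff ·: Jj|JJ
J/I-2 un ·: jj
J/II-1 aff I-1×I-2: Jj
J/II-2 aff ·: Jj|JJ
J/III-1 aff II-1×II-2: Jj|JJ
J/III-2 aff ·: Jj|JJ
J/IV-1 aff III-2×III-1: Jj|JJ
J/IV-2 aff III-2×III-1: Jj|JJ
J/IV-3 aff III-2×III-1: Jj|JJ
⇒ J over [I-1,I-2,II-1,II-2,III-1,III-2,IV-1,IV-2,IV-3]: 100 consistent
N/I-1 aff ·: Nn|NN
N/I-2 un ·: nn
N/II-1 aff I-1×I-2: Nn
N/II-2 un ·: nn
N/III-1 un II-1×II-2: nn
N/III-2 ? ·: Nn|NN
N/IV-1 aff III-2×III-1: Nn
N/IV-2 aff III-2×III-1: Nn
N/IV-3 aff III-2×III-1: Nn
⇒ N over [I-1,I-2,II-1,II-2,III-1,III-2,IV-1,IV-2,IV-3]: 4 consistent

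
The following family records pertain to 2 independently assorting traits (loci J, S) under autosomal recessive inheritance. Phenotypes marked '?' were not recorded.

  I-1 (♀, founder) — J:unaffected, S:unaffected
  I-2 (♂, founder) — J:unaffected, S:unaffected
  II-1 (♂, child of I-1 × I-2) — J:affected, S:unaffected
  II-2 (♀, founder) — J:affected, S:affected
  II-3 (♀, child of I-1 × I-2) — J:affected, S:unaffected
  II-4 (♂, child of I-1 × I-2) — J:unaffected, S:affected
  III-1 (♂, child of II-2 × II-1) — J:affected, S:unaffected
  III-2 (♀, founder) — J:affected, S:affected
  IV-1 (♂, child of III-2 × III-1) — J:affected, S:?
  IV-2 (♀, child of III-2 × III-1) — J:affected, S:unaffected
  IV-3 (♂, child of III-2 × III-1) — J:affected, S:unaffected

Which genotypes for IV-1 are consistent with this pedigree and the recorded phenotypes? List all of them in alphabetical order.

J/I-1 un ·: Jj
J/I-2 un ·: Jj
J/II-1 aff I-1×I-2: jj
J/II-2 aff ·: jj
J/II-3 aff I-1×I-2: jj
J/II-4 un I-1×I-2: JJ|Jj
J/III-1 aff II-2×II-1: jj
J/III-2 aff ·: jj
J/IV-1 aff III-2×III-1: jj
J/IV-2 aff III-2×III-1: jj
J/IV-3 aff III-2×III-1: jj
⇒ J over [I-1,I-2,II-1,II-2,II-3,II-4,III-1,III-2,IV-1,IV-2,IV-3]: 2 consistent
S/I-1 un ·: Ss
S/I-2 un ·: Ss
S/II-1 un I-1×I-2: SS|Ss
S/II-2 aff ·: ss
S/II-3 un I-1×I-2: SS|Ss
S/II-4 aff I-1×I-2: ss
S/III-1 un II-2×II-1: Ss
S/III-2 aff ·: ss
S/IV-1 ? III-2×III-1: Ss|ss
S/IV-2 un III-2×III-1: Ss
S/IV-3 un III-2×III-1: Ss
⇒ S over [I-1,I-2,II-1,II-2,II-3,II-4,III-1,III-2,IV-1,IV-2,IV-3]: 8 consistent

IV-1 ∈ {jj Ss, jj ss}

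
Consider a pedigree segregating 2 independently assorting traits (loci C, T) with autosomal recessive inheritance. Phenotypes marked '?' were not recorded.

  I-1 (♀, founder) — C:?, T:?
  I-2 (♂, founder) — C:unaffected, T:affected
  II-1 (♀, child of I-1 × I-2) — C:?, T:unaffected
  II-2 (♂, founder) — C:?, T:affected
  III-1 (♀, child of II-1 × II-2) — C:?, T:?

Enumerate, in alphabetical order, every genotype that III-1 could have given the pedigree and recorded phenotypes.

III-1 ∈ {CC Tt, CC tt, Cc Tt, Cc tt, cc Tt, cc tt}

C/I-1 ? ·: CC|Cc|cc
C/I-2 un ·: CC|Cc
C/II-1 ? I-1×I-2: CC|Cc|cc
C/II-2 ? ·: CC|Cc|cc
C/III-1 ? II-1×II-2: CC|Cc|cc
⇒ C over [I-1,I-2,II-1,II-2,III-1]: 59 consistent
T/I-1 ? ·: TT|Tt
T/I-2 aff ·: tt
T/II-1 un I-1×I-2: Tt
T/II-2 aff ·: tt
T/III-1 ? II-1×II-2: Tt|tt
⇒ T over [I-1,I-2,II-1,II-2,III-1]: 4 consistent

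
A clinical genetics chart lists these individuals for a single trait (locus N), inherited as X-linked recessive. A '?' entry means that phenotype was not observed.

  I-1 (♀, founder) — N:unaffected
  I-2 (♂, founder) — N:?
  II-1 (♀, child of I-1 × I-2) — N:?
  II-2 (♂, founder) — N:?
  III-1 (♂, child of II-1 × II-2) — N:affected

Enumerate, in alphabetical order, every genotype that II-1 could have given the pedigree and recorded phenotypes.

II-1 ∈ {X^NX^n, X^nX^n}

N/I-1 un ·: X^NX^N|X^NX^n
N/I-2 ? ·: X^NY|X^nY
N/II-1 ? I-1×I-2: X^NX^n|X^nX^n
N/II-2 ? ·: X^NY|X^nY
N/III-1 aff II-1×II-2: X^nY
⇒ N over [I-1,I-2,II-1,II-2,III-1]: 8 consistent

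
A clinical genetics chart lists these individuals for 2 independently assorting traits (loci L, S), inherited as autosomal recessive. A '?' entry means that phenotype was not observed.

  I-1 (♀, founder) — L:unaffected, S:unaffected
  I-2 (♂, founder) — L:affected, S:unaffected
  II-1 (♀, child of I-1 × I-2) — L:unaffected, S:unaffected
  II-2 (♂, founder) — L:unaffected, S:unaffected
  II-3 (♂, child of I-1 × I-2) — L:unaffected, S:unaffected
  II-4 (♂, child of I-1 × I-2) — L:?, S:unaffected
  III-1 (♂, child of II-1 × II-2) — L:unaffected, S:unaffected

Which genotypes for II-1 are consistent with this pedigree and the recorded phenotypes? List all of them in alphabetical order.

L/I-1 un ·: LL|Ll
L/I-2 aff ·: ll
L/II-1 un I-1×I-2: Ll
L/II-2 un ·: LL|Ll
L/II-3 un I-1×I-2: Ll
L/II-4 ? I-1×I-2: Ll|ll
L/III-1 un II-1×II-2: LL|Ll
⇒ L over [I-1,I-2,II-1,II-2,II-3,II-4,III-1]: 12 consistent
S/I-1 un ·: SS|Ss
S/I-2 un ·: SS|Ss
S/II-1 un I-1×I-2: SS|Ss
S/II-2 un ·: SS|Ss
S/II-3 un I-1×I-2: SS|Ss
S/II-4 un I-1×I-2: SS|Ss
S/III-1 un II-1×II-2: SS|Ss
⇒ S over [I-1,I-2,II-1,II-2,II-3,II-4,III-1]: 87 consistent

II-1 ∈ {Ll SS, Ll Ss}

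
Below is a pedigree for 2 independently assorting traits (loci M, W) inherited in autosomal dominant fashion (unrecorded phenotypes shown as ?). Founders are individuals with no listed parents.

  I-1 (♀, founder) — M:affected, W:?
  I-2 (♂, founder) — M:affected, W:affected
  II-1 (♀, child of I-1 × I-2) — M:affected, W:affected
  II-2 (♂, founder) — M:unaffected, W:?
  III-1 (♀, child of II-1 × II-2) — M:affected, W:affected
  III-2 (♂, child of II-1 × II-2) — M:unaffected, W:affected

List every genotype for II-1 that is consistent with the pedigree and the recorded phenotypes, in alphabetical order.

M/I-1 aff ·: Mm|MM
M/I-2 aff ·: Mm|MM
M/II-1 aff I-1×I-2: Mm
M/II-2 un ·: mm
M/III-1 aff II-1×II-2: Mm
M/III-2 un II-1×II-2: mm
⇒ M over [I-1,I-2,II-1,II-2,III-1,III-2]: 3 consistent
W/I-1 ? ·: ww|Ww|WW
W/I-2 aff ·: Ww|WW
W/II-1 aff I-1×I-2: Ww|WW
W/II-2 ? ·: ww|Ww|WW
W/III-1 aff II-1×II-2: Ww|WW
W/III-2 aff II-1×II-2: Ww|WW
⇒ W over [I-1,I-2,II-1,II-2,III-1,III-2]: 69 consistent

II-1 ∈ {Mm WW, Mm Ww}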